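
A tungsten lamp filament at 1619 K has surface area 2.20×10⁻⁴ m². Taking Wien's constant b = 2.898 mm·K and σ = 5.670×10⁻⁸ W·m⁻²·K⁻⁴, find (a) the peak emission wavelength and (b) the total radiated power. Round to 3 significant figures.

λ_max ≈ 1.79×10³ nm; P ≈ 85.7 W

(a) λ_max = b/T = 2.898×10⁻³/1619 = 1.790×10⁻⁶ m = 1.79×10³ nm.
Area A = 2.20×10⁻⁴ m².
(b) P = σAT⁴ = 5.670×10⁻⁸×2.20×10⁻⁴×(1619)⁴ = 85.7 W.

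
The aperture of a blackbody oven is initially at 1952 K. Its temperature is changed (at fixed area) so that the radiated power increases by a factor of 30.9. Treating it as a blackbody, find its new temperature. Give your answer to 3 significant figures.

P ∝ T⁴, so T₂/T₁ = (P₂/P₁)^(1/4) = (30.9)^(1/4) = 2.35771.
T₂ = 1952 × 2.35771 = 4.60×10³ K.

T₂ ≈ 4.60×10³ K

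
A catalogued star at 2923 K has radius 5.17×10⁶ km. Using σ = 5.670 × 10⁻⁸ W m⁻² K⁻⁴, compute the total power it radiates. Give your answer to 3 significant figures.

Surface area A = 4πR² = 4π(5.17×10⁹ m)² = 3.35885×10²⁰ m².
P = σAT⁴ = 5.670×10⁻⁸ × 3.35885×10²⁰ × (2923)⁴ = 1.39×10²⁷ W.

P ≈ 1.39×10²⁷ W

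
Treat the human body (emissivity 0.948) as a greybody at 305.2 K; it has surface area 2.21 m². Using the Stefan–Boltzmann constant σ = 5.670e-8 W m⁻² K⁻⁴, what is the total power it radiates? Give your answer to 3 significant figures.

Area A = 2.21 m².
P = εσAT⁴ = 0.948 × 5.670×10⁻⁸ × 2.21 × (305.2)⁴ = 1.03×10³ W.

P ≈ 1.03×10³ W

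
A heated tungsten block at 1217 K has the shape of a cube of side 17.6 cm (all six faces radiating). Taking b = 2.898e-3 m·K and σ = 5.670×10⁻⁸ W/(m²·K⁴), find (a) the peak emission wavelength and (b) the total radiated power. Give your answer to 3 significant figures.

(a) λ_max = b/T = 2.898×10⁻³/1217 = 2.381×10⁻⁶ m = 2.38×10³ nm.
Area A = 6s² = 6×(0.176 m)² = 0.185856 m².
(b) P = σAT⁴ = 5.670×10⁻⁸×0.185856×(1217)⁴ = 2.31×10⁴ W.

λ_max ≈ 2.38×10³ nm; P ≈ 2.31×10⁴ W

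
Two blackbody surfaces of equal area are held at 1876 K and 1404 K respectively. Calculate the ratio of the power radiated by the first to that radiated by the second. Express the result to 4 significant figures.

With equal areas, P₁/P₂ = (T₁/T₂)⁴ = (1876/1404)⁴ = 3.188.

P₁/P₂ ≈ 3.188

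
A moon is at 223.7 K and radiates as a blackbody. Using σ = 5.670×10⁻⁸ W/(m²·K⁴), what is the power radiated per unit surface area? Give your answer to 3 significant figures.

Stefan–Boltzmann: I = σT⁴ = 5.670×10⁻⁸ × (223.7)⁴ = 142 W/m².

I ≈ 142 W/m²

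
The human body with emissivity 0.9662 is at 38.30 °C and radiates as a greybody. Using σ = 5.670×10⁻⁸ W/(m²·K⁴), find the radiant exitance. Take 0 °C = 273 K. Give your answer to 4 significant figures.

T = 38.30 °C + 273 = 311.30 K.
Stefan–Boltzmann: I = εσT⁴ = 0.9662 × 5.670×10⁻⁸ × (311.30)⁴ = 514.5 W/m².

I ≈ 514.5 W/m²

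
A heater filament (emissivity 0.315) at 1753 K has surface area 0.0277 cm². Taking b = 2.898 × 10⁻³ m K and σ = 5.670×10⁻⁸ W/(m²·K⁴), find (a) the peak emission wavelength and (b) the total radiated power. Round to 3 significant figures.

(a) λ_max = b/T = 2.898×10⁻³/1753 = 1.653×10⁻⁶ m = 1.65 μm.
Area A = 0.0277 cm² = 2.77×10⁻⁶ m².
(b) P = εσAT⁴ = 0.315×5.670×10⁻⁸×2.77×10⁻⁶×(1753)⁴ = 0.467 W.

λ_max ≈ 1.65 μm; P ≈ 0.467 W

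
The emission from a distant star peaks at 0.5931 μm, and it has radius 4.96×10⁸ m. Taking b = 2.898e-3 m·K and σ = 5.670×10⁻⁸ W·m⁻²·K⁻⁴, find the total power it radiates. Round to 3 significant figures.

P ≈ 9.99×10²⁵ W

Wien's law: T = b/λ_max = 2.898×10⁻³/5.931×10⁻⁷ = 4886.19 K.
Surface area A = 4πR² = 4π(4.96×10⁸ m)² = 3.09153×10¹⁸ m².
Then P = σAT⁴ = 5.670×10⁻⁸×3.09153×10¹⁸×(4886.19)⁴ = 9.99×10²⁵ W.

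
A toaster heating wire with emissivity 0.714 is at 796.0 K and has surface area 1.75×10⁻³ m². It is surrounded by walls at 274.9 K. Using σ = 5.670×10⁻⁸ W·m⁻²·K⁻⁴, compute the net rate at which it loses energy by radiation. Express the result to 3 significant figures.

Net loss ≈ 28.0 W

Area A = 1.75×10⁻³ m².
Net radiated power P_net = εσA(T⁴ − T₀⁴) = 0.714×5.670×10⁻⁸×1.75×10⁻³×(796.0⁴ − 274.9⁴).
T⁴ − T₀⁴ = 4.01469×10¹¹ − 5.71083×10⁹ = 3.95758×10¹¹ K⁴, so P_net = 28.0 W.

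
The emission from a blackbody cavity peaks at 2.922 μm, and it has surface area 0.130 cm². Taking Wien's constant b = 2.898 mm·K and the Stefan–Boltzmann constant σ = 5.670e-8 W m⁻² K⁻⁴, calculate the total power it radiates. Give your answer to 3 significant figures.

Wien's law: T = b/λ_max = 2.898×10⁻³/2.922×10⁻⁶ = 991.786 K.
Area A = 0.130 cm² = 1.30×10⁻⁵ m².
Then P = σAT⁴ = 5.670×10⁻⁸×1.30×10⁻⁵×(991.786)⁴ = 0.713 W.

P ≈ 0.713 W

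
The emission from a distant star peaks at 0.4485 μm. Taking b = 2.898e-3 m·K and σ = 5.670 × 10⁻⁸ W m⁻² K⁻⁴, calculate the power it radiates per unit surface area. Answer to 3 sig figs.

I ≈ 9.88×10⁷ W/m²

Wien's law: T = b/λ_max = 2.898×10⁻³/4.485×10⁻⁷ = 6461.54 K.
Then I = σT⁴ = 5.670×10⁻⁸×(6461.54)⁴ = 9.88×10⁷ W/m².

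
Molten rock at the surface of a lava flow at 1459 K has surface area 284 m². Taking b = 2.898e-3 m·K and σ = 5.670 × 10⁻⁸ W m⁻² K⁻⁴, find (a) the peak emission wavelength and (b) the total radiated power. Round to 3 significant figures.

λ_max ≈ 1.99 μm; P ≈ 7.30×10⁷ W

(a) λ_max = b/T = 2.898×10⁻³/1459 = 1.986×10⁻⁶ m = 1.99 μm.
Area A = 284 m².
(b) P = σAT⁴ = 5.670×10⁻⁸×284×(1459)⁴ = 7.30×10⁷ W.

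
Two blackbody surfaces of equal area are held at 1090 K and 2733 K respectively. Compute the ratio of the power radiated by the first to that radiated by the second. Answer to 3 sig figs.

P₁/P₂ ≈ 0.0253

With equal areas, P₁/P₂ = (T₁/T₂)⁴ = (1090/2733)⁴ = 0.0253.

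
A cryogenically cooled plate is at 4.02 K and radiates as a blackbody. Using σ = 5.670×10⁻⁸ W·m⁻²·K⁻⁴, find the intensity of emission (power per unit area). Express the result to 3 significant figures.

I ≈ 1.48×10⁻⁵ W/m²

Stefan–Boltzmann: I = σT⁴ = 5.670×10⁻⁸ × (4.02)⁴ = 1.48×10⁻⁵ W/m².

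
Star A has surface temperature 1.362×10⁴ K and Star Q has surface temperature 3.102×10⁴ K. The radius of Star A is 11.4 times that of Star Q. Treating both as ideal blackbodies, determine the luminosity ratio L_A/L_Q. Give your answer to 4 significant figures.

L ∝ R²T⁴, so L_A/L_Q = (R_A/R_Q)²(T_A/T_Q)⁴ = (11.4)² × (1.362×10⁴/3.102×10⁴)⁴ = 129.96 × 0.0371656 = 4.830.

L_A/L_Q ≈ 4.830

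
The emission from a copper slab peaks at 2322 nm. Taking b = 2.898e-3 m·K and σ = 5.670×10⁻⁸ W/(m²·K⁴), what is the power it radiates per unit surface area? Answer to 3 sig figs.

I ≈ 1.38×10⁵ W/m²

Wien's law: T = b/λ_max = 2.898×10⁻³/2.322×10⁻⁶ = 1248.06 K.
Then I = σT⁴ = 5.670×10⁻⁸×(1248.06)⁴ = 1.38×10⁵ W/m².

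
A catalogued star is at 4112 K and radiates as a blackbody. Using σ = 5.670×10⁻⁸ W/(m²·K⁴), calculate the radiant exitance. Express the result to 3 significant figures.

I ≈ 1.62×10⁷ W/m²

Stefan–Boltzmann: I = σT⁴ = 5.670×10⁻⁸ × (4112)⁴ = 1.62×10⁷ W/m².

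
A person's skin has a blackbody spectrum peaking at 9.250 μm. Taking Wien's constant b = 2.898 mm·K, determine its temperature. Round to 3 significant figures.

Wien's law gives T = b/λ_max = (2.898×10⁻³ m·K)/(9.250×10⁻⁶ m) = 313 K.

T ≈ 313 K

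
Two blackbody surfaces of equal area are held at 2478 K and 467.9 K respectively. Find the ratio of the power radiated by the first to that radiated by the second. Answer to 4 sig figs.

P₁/P₂ ≈ 786.7

With equal areas, P₁/P₂ = (T₁/T₂)⁴ = (2478/467.9)⁴ = 786.7.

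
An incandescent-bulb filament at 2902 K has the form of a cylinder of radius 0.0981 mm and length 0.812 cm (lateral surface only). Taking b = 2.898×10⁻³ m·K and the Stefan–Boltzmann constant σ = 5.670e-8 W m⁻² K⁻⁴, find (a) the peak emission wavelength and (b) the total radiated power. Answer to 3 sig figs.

(a) λ_max = b/T = 2.898×10⁻³/2902 = 9.986×10⁻⁷ m = 999 nm.
Lateral area A = 2πrL = 2π×9.81×10⁻⁵×8.12×10⁻³ = 5.00501×10⁻⁶ m².
(b) P = σAT⁴ = 5.670×10⁻⁸×5.00501×10⁻⁶×(2902)⁴ = 20.1 W.

λ_max ≈ 999 nm; P ≈ 20.1 W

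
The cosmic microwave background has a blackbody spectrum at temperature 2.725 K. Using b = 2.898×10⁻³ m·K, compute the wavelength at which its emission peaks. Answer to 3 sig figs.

λ_max ≈ 1.06×10⁻³ m

Wien's displacement law: λ_max = b/T = (2.898×10⁻³ m·K)/(2.725 K) = 1.063×10⁻³ m.
That is 1.06×10⁻³ m, in the microwave range.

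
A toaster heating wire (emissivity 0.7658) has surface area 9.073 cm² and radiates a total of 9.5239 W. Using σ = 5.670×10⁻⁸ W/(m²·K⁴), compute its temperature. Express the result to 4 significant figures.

Area A = 9.073 cm² = 9.073×10⁻⁴ m².
P = εσAT⁴ ⇒ T = (P/(εσA))^(1/4) = (9.5239/(0.7658×5.670×10⁻⁸×9.073×10⁻⁴))^(1/4) = 701.2 K.

T ≈ 701.2 K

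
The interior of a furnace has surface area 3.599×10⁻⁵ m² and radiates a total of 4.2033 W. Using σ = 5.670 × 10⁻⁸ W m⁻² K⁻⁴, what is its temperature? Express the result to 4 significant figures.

Area A = 3.599×10⁻⁵ m².
P = σAT⁴ ⇒ T = (P/(σA))^(1/4) = (4.2033/(5.670×10⁻⁸×3.599×10⁻⁵))^(1/4) = 1198 K.

T ≈ 1198 K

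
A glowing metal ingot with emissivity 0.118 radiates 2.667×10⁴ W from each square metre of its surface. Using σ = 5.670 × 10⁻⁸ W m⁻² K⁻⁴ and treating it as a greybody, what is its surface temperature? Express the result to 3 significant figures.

I = εσT⁴, so T = (I/εσ)^(1/4) = (2.667×10⁴/(0.118×5.670×10⁻⁸))^(1/4) = 1.41×10³ K.

T ≈ 1.41×10³ K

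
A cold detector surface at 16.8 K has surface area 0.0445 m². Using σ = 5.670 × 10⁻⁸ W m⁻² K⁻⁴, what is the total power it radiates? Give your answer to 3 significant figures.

P ≈ 2.01×10⁻⁴ W

Area A = 0.0445 m².
P = σAT⁴ = 5.670×10⁻⁸ × 0.0445 × (16.8)⁴ = 2.01×10⁻⁴ W.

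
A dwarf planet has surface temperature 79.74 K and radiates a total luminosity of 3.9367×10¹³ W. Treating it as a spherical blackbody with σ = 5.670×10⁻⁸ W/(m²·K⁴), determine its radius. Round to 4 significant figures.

R ≈ 1.169×10⁶ m

L = 4πR²σT⁴ ⇒ R = √(L/(4πσT⁴)).
σT⁴ = 2.29239 W/m², so R = √(3.9367×10¹³/(4π×2.29239)) = 1.169×10⁶ m.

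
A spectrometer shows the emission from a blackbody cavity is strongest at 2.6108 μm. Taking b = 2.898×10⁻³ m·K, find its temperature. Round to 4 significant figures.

Wien's law gives T = b/λ_max = (2.898×10⁻³ m·K)/(2.6108×10⁻⁶ m) = 1110 K.

T ≈ 1110 K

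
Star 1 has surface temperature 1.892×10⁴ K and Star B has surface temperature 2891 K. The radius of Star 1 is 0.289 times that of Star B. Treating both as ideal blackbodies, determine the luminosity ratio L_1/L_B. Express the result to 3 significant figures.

L_1/L_B ≈ 153

L ∝ R²T⁴, so L_1/L_B = (R_1/R_B)²(T_1/T_B)⁴ = (0.289)² × (1.892×10⁴/2891)⁴ = 0.083521 × 1834.39 = 153.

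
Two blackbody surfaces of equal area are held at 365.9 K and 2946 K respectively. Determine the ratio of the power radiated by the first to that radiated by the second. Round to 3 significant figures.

P₁/P₂ ≈ 2.38×10⁻⁴

With equal areas, P₁/P₂ = (T₁/T₂)⁴ = (365.9/2946)⁴ = 2.38×10⁻⁴.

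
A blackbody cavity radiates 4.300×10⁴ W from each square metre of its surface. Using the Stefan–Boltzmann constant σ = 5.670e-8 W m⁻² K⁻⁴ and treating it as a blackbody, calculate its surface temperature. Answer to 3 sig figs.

T ≈ 933 K

I = σT⁴, so T = (I/σ)^(1/4) = (4.300×10⁴/(5.670×10⁻⁸))^(1/4) = 933 K.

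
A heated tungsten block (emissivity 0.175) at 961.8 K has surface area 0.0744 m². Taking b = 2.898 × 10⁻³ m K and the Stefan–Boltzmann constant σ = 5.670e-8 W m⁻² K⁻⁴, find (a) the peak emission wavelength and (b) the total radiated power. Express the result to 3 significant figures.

λ_max ≈ 3.01 μm; P ≈ 632 W

(a) λ_max = b/T = 2.898×10⁻³/961.8 = 3.013×10⁻⁶ m = 3.01 μm.
Area A = 0.0744 m².
(b) P = εσAT⁴ = 0.175×5.670×10⁻⁸×0.0744×(961.8)⁴ = 632 W.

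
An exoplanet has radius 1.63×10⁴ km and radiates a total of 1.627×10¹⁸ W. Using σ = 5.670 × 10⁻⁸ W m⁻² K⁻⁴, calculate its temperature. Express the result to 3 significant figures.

T ≈ 304 K

Surface area A = 4πR² = 4π(1.63×10⁷ m)² = 3.33876×10¹⁵ m².
P = σAT⁴ ⇒ T = (P/(σA))^(1/4) = (1.627×10¹⁸/(5.670×10⁻⁸×3.33876×10¹⁵))^(1/4) = 304 K.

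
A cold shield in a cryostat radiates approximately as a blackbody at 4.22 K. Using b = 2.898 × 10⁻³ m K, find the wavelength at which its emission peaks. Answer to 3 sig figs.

Wien's displacement law: λ_max = b/T = (2.898×10⁻³ m·K)/(4.22 K) = 6.867×10⁻⁴ m.
That is 0.687 mm, in the infrared range.

λ_max ≈ 0.687 mm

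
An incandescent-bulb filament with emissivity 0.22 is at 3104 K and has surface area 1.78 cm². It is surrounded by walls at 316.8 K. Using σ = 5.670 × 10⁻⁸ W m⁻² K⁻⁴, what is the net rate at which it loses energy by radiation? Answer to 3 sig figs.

Area A = 1.78 cm² = 1.78×10⁻⁴ m².
Net radiated power P_net = εσA(T⁴ − T₀⁴) = 0.22×5.670×10⁻⁸×1.78×10⁻⁴×(3104⁴ − 316.8⁴).
T⁴ − T₀⁴ = 9.28297×10¹³ − 1.00726×10¹⁰ = 9.28196×10¹³ K⁴, so P_net = 206 W.

Net loss ≈ 206 W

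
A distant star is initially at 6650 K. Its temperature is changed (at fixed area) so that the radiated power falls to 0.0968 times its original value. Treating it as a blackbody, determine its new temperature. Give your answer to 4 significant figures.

P ∝ T⁴, so T₂/T₁ = (P₂/P₁)^(1/4) = (0.0968)^(1/4) = 0.557788.
T₂ = 6650 × 0.557788 = 3709 K.

T₂ ≈ 3709 K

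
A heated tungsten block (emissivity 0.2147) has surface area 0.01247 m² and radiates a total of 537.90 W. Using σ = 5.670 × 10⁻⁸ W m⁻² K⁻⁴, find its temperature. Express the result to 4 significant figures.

T ≈ 1372 K

Area A = 0.01247 m².
P = εσAT⁴ ⇒ T = (P/(εσA))^(1/4) = (537.90/(0.2147×5.670×10⁻⁸×0.01247))^(1/4) = 1372 K.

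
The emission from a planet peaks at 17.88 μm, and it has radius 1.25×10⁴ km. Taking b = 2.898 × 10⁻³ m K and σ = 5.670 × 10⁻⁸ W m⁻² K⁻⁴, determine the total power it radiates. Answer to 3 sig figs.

Wien's law: T = b/λ_max = 2.898×10⁻³/1.788×10⁻⁵ = 162.081 K.
Surface area A = 4πR² = 4π(1.25×10⁷ m)² = 1.96350×10¹⁵ m².
Then P = σAT⁴ = 5.670×10⁻⁸×1.96350×10¹⁵×(162.081)⁴ = 7.68×10¹⁶ W.

P ≈ 7.68×10¹⁶ W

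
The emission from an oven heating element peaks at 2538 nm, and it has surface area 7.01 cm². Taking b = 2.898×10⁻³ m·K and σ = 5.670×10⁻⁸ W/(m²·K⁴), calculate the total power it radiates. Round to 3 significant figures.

P ≈ 67.6 W

Wien's law: T = b/λ_max = 2.898×10⁻³/2.538×10⁻⁶ = 1141.84 K.
Area A = 7.01 cm² = 7.01×10⁻⁴ m².
Then P = σAT⁴ = 5.670×10⁻⁸×7.01×10⁻⁴×(1141.84)⁴ = 67.6 W.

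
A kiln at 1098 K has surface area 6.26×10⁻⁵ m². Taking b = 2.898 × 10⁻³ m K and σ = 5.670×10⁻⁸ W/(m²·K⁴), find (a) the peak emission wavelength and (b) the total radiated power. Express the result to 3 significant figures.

(a) λ_max = b/T = 2.898×10⁻³/1098 = 2.639×10⁻⁶ m = 2.64×10³ nm.
Area A = 6.26×10⁻⁵ m².
(b) P = σAT⁴ = 5.670×10⁻⁸×6.26×10⁻⁵×(1098)⁴ = 5.16 W.

λ_max ≈ 2.64×10³ nm; P ≈ 5.16 W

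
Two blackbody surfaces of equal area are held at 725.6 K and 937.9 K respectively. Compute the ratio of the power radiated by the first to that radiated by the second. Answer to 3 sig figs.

With equal areas, P₁/P₂ = (T₁/T₂)⁴ = (725.6/937.9)⁴ = 0.358.

P₁/P₂ ≈ 0.358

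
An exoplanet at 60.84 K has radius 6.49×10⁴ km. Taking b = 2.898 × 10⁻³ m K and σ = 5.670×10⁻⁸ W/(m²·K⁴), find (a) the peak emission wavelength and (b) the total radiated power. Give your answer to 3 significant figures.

λ_max ≈ 47.6 μm; P ≈ 4.11×10¹⁶ W

(a) λ_max = b/T = 2.898×10⁻³/60.84 = 4.763×10⁻⁵ m = 47.6 μm.
Surface area A = 4πR² = 4π(6.49×10⁷ m)² = 5.29297×10¹⁶ m².
(b) P = σAT⁴ = 5.670×10⁻⁸×5.29297×10¹⁶×(60.84)⁴ = 4.11×10¹⁶ W.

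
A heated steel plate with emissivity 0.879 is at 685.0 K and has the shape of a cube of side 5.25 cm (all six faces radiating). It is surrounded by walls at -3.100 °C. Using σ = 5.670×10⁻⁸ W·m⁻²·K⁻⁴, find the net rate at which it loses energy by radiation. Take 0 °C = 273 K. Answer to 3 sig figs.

Surroundings: T = -3.100 °C + 273 = 269.900 K.
Area A = 6s² = 6×(0.0525 m)² = 0.0165375 m².
Net radiated power P_net = εσA(T⁴ − T₀⁴) = 0.879×5.670×10⁻⁸×0.0165375×(685.0⁴ − 269.900⁴).
T⁴ − T₀⁴ = 2.20172×10¹¹ − 5.30654×10⁹ = 2.14865×10¹¹ K⁴, so P_net = 177 W.

Net loss ≈ 177 W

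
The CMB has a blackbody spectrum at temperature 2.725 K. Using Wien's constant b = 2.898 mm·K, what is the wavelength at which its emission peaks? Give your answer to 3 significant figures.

Wien's displacement law: λ_max = b/T = (2.898×10⁻³ m·K)/(2.725 K) = 1.063×10⁻³ m.
That is 1.06 mm, in the microwave range.

λ_max ≈ 1.06 mm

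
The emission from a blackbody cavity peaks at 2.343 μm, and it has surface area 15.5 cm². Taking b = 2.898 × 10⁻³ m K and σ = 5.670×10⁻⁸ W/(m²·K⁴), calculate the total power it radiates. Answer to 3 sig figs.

Wien's law: T = b/λ_max = 2.898×10⁻³/2.343×10⁻⁶ = 1236.88 K.
Area A = 15.5 cm² = 1.55×10⁻³ m².
Then P = σAT⁴ = 5.670×10⁻⁸×1.55×10⁻³×(1236.88)⁴ = 206 W.

P ≈ 206 W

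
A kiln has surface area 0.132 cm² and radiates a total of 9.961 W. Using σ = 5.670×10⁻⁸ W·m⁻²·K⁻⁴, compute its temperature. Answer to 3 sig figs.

Area A = 0.132 cm² = 1.32×10⁻⁵ m².
P = σAT⁴ ⇒ T = (P/(σA))^(1/4) = (9.961/(5.670×10⁻⁸×1.32×10⁻⁵))^(1/4) = 1.91×10³ K.

T ≈ 1.91×10³ K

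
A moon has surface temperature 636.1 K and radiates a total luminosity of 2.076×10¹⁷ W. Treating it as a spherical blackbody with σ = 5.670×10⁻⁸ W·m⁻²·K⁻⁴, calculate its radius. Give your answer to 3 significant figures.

L = 4πR²σT⁴ ⇒ R = √(L/(4πσT⁴)).
σT⁴ = 9282.92 W/m², so R = √(2.076×10¹⁷/(4π×9282.92)) = 1.33×10⁶ m.

R ≈ 1.33×10⁶ m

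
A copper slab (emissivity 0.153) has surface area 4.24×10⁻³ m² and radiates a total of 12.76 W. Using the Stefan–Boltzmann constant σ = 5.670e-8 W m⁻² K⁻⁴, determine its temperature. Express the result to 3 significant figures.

T ≈ 767 K

Area A = 4.24×10⁻³ m².
P = εσAT⁴ ⇒ T = (P/(εσA))^(1/4) = (12.76/(0.153×5.670×10⁻⁸×4.24×10⁻³))^(1/4) = 767 K.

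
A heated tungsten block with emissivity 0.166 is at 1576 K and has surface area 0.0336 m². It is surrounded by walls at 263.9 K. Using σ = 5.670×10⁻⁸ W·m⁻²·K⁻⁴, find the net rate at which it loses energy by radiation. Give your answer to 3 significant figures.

Net loss ≈ 1.95×10³ W

Area A = 0.0336 m².
Net radiated power P_net = εσA(T⁴ − T₀⁴) = 0.166×5.670×10⁻⁸×0.0336×(1576⁴ − 263.9⁴).
T⁴ − T₀⁴ = 6.16914×10¹² − 4.85018×10⁹ = 6.16429×10¹² K⁴, so P_net = 1.95×10³ W.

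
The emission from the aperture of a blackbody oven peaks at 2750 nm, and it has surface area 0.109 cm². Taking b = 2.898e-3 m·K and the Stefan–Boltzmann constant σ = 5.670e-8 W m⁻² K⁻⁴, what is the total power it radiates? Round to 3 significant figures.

P ≈ 0.762 W

Wien's law: T = b/λ_max = 2.898×10⁻³/2.750×10⁻⁶ = 1053.82 K.
Area A = 0.109 cm² = 1.09×10⁻⁵ m².
Then P = σAT⁴ = 5.670×10⁻⁸×1.09×10⁻⁵×(1053.82)⁴ = 0.762 W.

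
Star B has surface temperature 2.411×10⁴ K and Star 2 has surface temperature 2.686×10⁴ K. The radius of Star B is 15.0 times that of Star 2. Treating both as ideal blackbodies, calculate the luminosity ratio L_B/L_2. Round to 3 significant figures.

L ∝ R²T⁴, so L_B/L_2 = (R_B/R_2)²(T_B/T_2)⁴ = (15.0)² × (2.411×10⁴/2.686×10⁴)⁴ = 225 × 0.649180 = 146.

L_B/L_2 ≈ 146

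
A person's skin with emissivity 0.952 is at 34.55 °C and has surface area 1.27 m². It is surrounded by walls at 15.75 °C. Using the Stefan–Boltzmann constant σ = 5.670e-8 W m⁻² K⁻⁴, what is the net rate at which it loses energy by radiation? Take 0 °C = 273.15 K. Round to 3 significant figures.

T = 34.55 °C + 273.15 = 307.70 K.
Surroundings: T = 15.75 °C + 273.15 = 288.90 K.
Area A = 1.27 m².
Net radiated power P_net = εσA(T⁴ − T₀⁴) = 0.952×5.670×10⁻⁸×1.27×(307.70⁴ − 288.90⁴).
T⁴ − T₀⁴ = 8.96417×10⁹ − 6.96611×10⁹ = 1.99806×10⁹ K⁴, so P_net = 137 W.

Net loss ≈ 137 W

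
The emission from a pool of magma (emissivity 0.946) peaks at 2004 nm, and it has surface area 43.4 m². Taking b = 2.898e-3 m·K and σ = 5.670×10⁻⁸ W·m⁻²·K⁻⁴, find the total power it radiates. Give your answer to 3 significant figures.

Wien's law: T = b/λ_max = 2.898×10⁻³/2.004×10⁻⁶ = 1446.11 K.
Area A = 43.4 m².
Then P = εσAT⁴ = 0.946×5.670×10⁻⁸×43.4×(1446.11)⁴ = 1.02×10⁷ W.

P ≈ 1.02×10⁷ W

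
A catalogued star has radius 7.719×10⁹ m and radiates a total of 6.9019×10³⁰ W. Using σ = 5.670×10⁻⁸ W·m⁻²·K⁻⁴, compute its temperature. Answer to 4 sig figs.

T ≈ 2.008×10⁴ K

Surface area A = 4πR² = 4π(7.719×10⁹ m)² = 7.48742×10²⁰ m².
P = σAT⁴ ⇒ T = (P/(σA))^(1/4) = (6.9019×10³⁰/(5.670×10⁻⁸×7.48742×10²⁰))^(1/4) = 2.008×10⁴ K.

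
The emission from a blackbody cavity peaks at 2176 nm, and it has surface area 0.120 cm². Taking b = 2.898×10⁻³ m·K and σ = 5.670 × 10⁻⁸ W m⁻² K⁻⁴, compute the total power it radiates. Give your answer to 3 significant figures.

P ≈ 2.14 W

Wien's law: T = b/λ_max = 2.898×10⁻³/2.176×10⁻⁶ = 1331.80 K.
Area A = 0.120 cm² = 1.20×10⁻⁵ m².
Then P = σAT⁴ = 5.670×10⁻⁸×1.20×10⁻⁵×(1331.80)⁴ = 2.14 W.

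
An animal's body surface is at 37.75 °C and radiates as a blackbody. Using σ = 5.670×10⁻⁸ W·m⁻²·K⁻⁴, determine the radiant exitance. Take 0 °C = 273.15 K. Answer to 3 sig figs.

T = 37.75 °C + 273.15 = 310.90 K.
Stefan–Boltzmann: I = σT⁴ = 5.670×10⁻⁸ × (310.90)⁴ = 530 W/m².

I ≈ 530 W/m²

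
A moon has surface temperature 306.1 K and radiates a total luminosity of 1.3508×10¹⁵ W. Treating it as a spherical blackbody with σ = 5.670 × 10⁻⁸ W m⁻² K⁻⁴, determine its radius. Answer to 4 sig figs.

R ≈ 4.647×10⁵ m

L = 4πR²σT⁴ ⇒ R = √(L/(4πσT⁴)).
σT⁴ = 497.779 W/m², so R = √(1.3508×10¹⁵/(4π×497.779)) = 4.647×10⁵ m.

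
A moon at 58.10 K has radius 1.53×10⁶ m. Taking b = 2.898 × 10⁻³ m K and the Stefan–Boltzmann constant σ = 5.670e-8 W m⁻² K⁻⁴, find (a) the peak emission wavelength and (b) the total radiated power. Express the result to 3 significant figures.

λ_max ≈ 49.9 μm; P ≈ 1.90×10¹³ W

(a) λ_max = b/T = 2.898×10⁻³/58.10 = 4.988×10⁻⁵ m = 49.9 μm.
Surface area A = 4πR² = 4π(1.53×10⁶ m)² = 2.94166×10¹³ m².
(b) P = σAT⁴ = 5.670×10⁻⁸×2.94166×10¹³×(58.10)⁴ = 1.90×10¹³ W.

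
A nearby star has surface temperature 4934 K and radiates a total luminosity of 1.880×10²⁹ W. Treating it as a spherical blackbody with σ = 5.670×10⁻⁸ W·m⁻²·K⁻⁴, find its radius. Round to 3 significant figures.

R ≈ 2.11×10¹⁰ m

L = 4πR²σT⁴ ⇒ R = √(L/(4πσT⁴)).
σT⁴ = 3.36031×10⁷ W/m², so R = √(1.880×10²⁹/(4π×3.36031×10⁷)) = 2.11×10¹⁰ m.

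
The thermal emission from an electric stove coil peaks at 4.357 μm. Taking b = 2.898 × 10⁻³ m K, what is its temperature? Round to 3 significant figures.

Wien's law gives T = b/λ_max = (2.898×10⁻³ m·K)/(4.357×10⁻⁶ m) = 665 K.

T ≈ 665 K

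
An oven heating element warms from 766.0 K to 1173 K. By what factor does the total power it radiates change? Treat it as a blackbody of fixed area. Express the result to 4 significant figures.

P₂/P₁ ≈ 5.499

P ∝ T⁴, so P₂/P₁ = (T₂/T₁)⁴ = (1173/766.0)⁴ = (1.53133)⁴ = 5.499.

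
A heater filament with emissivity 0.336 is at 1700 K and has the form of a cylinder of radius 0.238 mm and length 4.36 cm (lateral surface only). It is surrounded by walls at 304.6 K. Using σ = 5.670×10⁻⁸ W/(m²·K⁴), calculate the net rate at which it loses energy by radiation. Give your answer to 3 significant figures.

Lateral area A = 2πrL = 2π×2.38×10⁻⁴×0.0436 = 6.51994×10⁻⁵ m².
Net radiated power P_net = εσA(T⁴ − T₀⁴) = 0.336×5.670×10⁻⁸×6.51994×10⁻⁵×(1700⁴ − 304.6⁴).
T⁴ − T₀⁴ = 8.35210×10¹² − 8.60834×10⁹ = 8.34349×10¹² K⁴, so P_net = 10.4 W.

Net loss ≈ 10.4 W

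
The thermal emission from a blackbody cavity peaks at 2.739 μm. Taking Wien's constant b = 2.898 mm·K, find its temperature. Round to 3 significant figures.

T ≈ 1.06×10³ K

Wien's law gives T = b/λ_max = (2.898×10⁻³ m·K)/(2.739×10⁻⁶ m) = 1.06×10³ K.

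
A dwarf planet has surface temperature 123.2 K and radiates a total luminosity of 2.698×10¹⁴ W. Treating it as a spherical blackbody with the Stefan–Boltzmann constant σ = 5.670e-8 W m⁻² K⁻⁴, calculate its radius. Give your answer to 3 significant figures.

R ≈ 1.28×10⁶ m

L = 4πR²σT⁴ ⇒ R = √(L/(4πσT⁴)).
σT⁴ = 13.0625 W/m², so R = √(2.698×10¹⁴/(4π×13.0625)) = 1.28×10⁶ m.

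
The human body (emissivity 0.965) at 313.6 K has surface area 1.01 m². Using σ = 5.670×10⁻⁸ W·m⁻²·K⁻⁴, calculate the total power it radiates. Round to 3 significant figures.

P ≈ 534 W

Area A = 1.01 m².
P = εσAT⁴ = 0.965 × 5.670×10⁻⁸ × 1.01 × (313.6)⁴ = 534 W.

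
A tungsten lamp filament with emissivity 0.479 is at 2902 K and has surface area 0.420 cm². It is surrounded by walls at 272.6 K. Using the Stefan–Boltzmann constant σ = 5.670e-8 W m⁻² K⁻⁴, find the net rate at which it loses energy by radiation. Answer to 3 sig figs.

Area A = 0.420 cm² = 4.20×10⁻⁵ m².
Net radiated power P_net = εσA(T⁴ − T₀⁴) = 0.479×5.670×10⁻⁸×4.20×10⁻⁵×(2902⁴ − 272.6⁴).
T⁴ − T₀⁴ = 7.09234×10¹³ − 5.52209×10⁹ = 7.09179×10¹³ K⁴, so P_net = 80.9 W.

Net loss ≈ 80.9 W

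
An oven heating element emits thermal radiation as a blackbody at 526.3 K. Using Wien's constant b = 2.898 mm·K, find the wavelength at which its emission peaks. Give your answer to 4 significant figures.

Wien's displacement law: λ_max = b/T = (2.898×10⁻³ m·K)/(526.3 K) = 5.5064×10⁻⁶ m.
That is 5.506 μm, in the infrared range.

λ_max ≈ 5.506 μm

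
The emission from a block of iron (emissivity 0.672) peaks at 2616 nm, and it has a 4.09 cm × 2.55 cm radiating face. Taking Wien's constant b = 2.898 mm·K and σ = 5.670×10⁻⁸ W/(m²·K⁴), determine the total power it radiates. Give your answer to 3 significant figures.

Wien's law: T = b/λ_max = 2.898×10⁻³/2.616×10⁻⁶ = 1107.80 K.
Area A = 0.0409 × 0.0255 = 1.04295×10⁻³ m².
Then P = εσAT⁴ = 0.672×5.670×10⁻⁸×1.04295×10⁻³×(1107.80)⁴ = 59.8 W.

P ≈ 59.8 W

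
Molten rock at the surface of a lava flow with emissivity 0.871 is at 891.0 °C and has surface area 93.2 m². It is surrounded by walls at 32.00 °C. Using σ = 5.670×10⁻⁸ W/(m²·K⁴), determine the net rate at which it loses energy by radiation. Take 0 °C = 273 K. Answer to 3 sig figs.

T = 891.0 °C + 273 = 1164.0 K.
Surroundings: T = 32.00 °C + 273 = 305.00 K.
Area A = 93.2 m².
Net radiated power P_net = εσA(T⁴ − T₀⁴) = 0.871×5.670×10⁻⁸×93.2×(1164.0⁴ − 305.00⁴).
T⁴ − T₀⁴ = 1.83574×10¹² − 8.65365×10⁹ = 1.82709×10¹² K⁴, so P_net = 8.41×10⁶ W.

Net loss ≈ 8.41×10⁶ W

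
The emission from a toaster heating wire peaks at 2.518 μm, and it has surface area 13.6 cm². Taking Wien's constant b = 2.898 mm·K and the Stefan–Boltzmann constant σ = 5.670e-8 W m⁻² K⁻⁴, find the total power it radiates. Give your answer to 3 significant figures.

P ≈ 135 W

Wien's law: T = b/λ_max = 2.898×10⁻³/2.518×10⁻⁶ = 1150.91 K.
Area A = 13.6 cm² = 1.36×10⁻³ m².
Then P = σAT⁴ = 5.670×10⁻⁸×1.36×10⁻³×(1150.91)⁴ = 135 W.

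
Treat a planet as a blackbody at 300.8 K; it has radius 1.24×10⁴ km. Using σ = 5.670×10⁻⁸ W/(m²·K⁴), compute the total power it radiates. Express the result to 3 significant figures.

P ≈ 8.97×10¹⁷ W

Surface area A = 4πR² = 4π(1.24×10⁷ m)² = 1.93221×10¹⁵ m².
P = σAT⁴ = 5.670×10⁻⁸ × 1.93221×10¹⁵ × (300.8)⁴ = 8.97×10¹⁷ W.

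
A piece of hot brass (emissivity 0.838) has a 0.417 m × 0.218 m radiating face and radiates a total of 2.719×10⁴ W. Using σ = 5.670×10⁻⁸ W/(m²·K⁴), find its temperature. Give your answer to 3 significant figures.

Area A = 0.417 × 0.218 = 0.090906 m².
P = εσAT⁴ ⇒ T = (P/(εσA))^(1/4) = (2.719×10⁴/(0.838×5.670×10⁻⁸×0.090906))^(1/4) = 1.58×10³ K.

T ≈ 1.58×10³ K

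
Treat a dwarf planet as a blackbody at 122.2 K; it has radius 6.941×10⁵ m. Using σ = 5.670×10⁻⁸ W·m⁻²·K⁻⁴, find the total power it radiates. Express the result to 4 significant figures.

P ≈ 7.655×10¹³ W

Surface area A = 4πR² = 4π(6.941×10⁵ m)² = 6.05416×10¹² m².
P = σAT⁴ = 5.670×10⁻⁸ × 6.05416×10¹² × (122.2)⁴ = 7.655×10¹³ W.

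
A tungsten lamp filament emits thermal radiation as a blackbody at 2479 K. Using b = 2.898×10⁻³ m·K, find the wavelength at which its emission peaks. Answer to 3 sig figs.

Wien's displacement law: λ_max = b/T = (2.898×10⁻³ m·K)/(2479 K) = 1.169×10⁻⁶ m.
That is 1.17 μm, in the infrared range.

λ_max ≈ 1.17 μm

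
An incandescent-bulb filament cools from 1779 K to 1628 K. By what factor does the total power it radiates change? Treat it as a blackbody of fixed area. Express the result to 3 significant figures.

P ∝ T⁴, so P₂/P₁ = (T₂/T₁)⁴ = (1628/1779)⁴ = (0.915121)⁴ = 0.701.

P₂/P₁ ≈ 0.701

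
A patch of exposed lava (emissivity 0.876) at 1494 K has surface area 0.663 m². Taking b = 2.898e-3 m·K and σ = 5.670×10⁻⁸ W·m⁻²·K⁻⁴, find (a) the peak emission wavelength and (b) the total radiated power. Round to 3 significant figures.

(a) λ_max = b/T = 2.898×10⁻³/1494 = 1.940×10⁻⁶ m = 1.94 μm.
Area A = 0.663 m².
(b) P = εσAT⁴ = 0.876×5.670×10⁻⁸×0.663×(1494)⁴ = 1.64×10⁵ W.

λ_max ≈ 1.94 μm; P ≈ 1.64×10⁵ W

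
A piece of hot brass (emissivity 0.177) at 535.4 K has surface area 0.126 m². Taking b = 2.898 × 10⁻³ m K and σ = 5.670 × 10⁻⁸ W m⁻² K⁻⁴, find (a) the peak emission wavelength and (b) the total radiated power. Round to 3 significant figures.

λ_max ≈ 5.41 μm; P ≈ 104 W

(a) λ_max = b/T = 2.898×10⁻³/535.4 = 5.413×10⁻⁶ m = 5.41 μm.
Area A = 0.126 m².
(b) P = εσAT⁴ = 0.177×5.670×10⁻⁸×0.126×(535.4)⁴ = 104 W.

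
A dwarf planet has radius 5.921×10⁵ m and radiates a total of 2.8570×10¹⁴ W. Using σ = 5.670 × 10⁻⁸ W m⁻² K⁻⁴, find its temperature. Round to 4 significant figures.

Surface area A = 4πR² = 4π(5.921×10⁵ m)² = 4.40555×10¹² m².
P = σAT⁴ ⇒ T = (P/(σA))^(1/4) = (2.8570×10¹⁴/(5.670×10⁻⁸×4.40555×10¹²))^(1/4) = 183.9 K.

T ≈ 183.9 K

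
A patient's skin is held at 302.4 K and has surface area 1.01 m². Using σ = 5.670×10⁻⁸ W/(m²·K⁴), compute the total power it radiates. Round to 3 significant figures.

Area A = 1.01 m².
P = σAT⁴ = 5.670×10⁻⁸ × 1.01 × (302.4)⁴ = 479 W.

P ≈ 479 W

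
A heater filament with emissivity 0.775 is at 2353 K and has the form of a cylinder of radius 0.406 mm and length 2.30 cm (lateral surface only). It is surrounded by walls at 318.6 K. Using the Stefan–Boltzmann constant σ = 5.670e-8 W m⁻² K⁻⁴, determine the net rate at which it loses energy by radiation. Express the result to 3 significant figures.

Net loss ≈ 79.0 W

Lateral area A = 2πrL = 2π×4.06×10⁻⁴×0.0230 = 5.86724×10⁻⁵ m².
Net radiated power P_net = εσA(T⁴ − T₀⁴) = 0.775×5.670×10⁻⁸×5.86724×10⁻⁵×(2353⁴ − 318.6⁴).
T⁴ − T₀⁴ = 3.06540×10¹³ − 1.03035×10¹⁰ = 3.06437×10¹³ K⁴, so P_net = 79.0 W.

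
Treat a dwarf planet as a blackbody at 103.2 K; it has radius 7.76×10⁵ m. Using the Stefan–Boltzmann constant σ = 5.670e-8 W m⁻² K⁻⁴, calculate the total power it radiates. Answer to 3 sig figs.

P ≈ 4.87×10¹³ W

Surface area A = 4πR² = 4π(7.76×10⁵ m)² = 7.56717×10¹² m².
P = σAT⁴ = 5.670×10⁻⁸ × 7.56717×10¹² × (103.2)⁴ = 4.87×10¹³ W.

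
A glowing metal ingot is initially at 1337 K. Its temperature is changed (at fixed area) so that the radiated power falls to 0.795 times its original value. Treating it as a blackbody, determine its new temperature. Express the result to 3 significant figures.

T₂ ≈ 1.26×10³ K

P ∝ T⁴, so T₂/T₁ = (P₂/P₁)^(1/4) = (0.795)^(1/4) = 0.944260.
T₂ = 1337 × 0.944260 = 1.26×10³ K.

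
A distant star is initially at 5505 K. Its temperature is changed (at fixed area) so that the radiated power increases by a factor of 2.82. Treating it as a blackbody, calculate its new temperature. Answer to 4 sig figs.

T₂ ≈ 7134 K

P ∝ T⁴, so T₂/T₁ = (P₂/P₁)^(1/4) = (2.82)^(1/4) = 1.29587.
T₂ = 5505 × 1.29587 = 7134 K.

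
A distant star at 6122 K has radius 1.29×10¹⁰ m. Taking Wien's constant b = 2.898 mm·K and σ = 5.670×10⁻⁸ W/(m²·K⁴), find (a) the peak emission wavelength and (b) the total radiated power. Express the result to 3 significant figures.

λ_max ≈ 473 nm; P ≈ 1.67×10²⁹ W

(a) λ_max = b/T = 2.898×10⁻³/6122 = 4.734×10⁻⁷ m = 473 nm.
Surface area A = 4πR² = 4π(1.29×10¹⁰ m)² = 2.09117×10²¹ m².
(b) P = σAT⁴ = 5.670×10⁻⁸×2.09117×10²¹×(6122)⁴ = 1.67×10²⁹ W.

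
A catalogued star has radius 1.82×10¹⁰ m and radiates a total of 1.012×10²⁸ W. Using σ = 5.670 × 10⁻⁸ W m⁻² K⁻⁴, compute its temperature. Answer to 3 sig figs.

Surface area A = 4πR² = 4π(1.82×10¹⁰ m)² = 4.16248×10²¹ m².
P = σAT⁴ ⇒ T = (P/(σA))^(1/4) = (1.012×10²⁸/(5.670×10⁻⁸×4.16248×10²¹))^(1/4) = 2.56×10³ K.

T ≈ 2.56×10³ K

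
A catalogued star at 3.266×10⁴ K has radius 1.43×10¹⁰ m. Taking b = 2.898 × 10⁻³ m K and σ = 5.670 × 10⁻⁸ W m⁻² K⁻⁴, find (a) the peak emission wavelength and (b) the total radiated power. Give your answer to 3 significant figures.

λ_max ≈ 88.7 nm; P ≈ 1.66×10³² W

(a) λ_max = b/T = 2.898×10⁻³/3.266×10⁴ = 8.873×10⁻⁸ m = 88.7 nm.
Surface area A = 4πR² = 4π(1.43×10¹⁰ m)² = 2.56970×10²¹ m².
(b) P = σAT⁴ = 5.670×10⁻⁸×2.56970×10²¹×(3.266×10⁴)⁴ = 1.66×10³² W.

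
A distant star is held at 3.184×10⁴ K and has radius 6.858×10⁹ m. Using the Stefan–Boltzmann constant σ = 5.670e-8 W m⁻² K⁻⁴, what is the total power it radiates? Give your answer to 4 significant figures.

Surface area A = 4πR² = 4π(6.858×10⁹ m)² = 5.91024×10²⁰ m².
P = σAT⁴ = 5.670×10⁻⁸ × 5.91024×10²⁰ × (3.184×10⁴)⁴ = 3.444×10³¹ W.

P ≈ 3.444×10³¹ W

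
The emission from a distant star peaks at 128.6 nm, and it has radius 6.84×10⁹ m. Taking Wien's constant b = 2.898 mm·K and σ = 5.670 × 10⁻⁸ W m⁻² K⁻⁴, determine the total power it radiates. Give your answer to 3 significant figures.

P ≈ 8.60×10³⁰ W

Wien's law: T = b/λ_max = 2.898×10⁻³/1.286×10⁻⁷ = 22535.0 K.
Surface area A = 4πR² = 4π(6.84×10⁹ m)² = 5.87925×10²⁰ m².
Then P = σAT⁴ = 5.670×10⁻⁸×5.87925×10²⁰×(22535.0)⁴ = 8.60×10³⁰ W.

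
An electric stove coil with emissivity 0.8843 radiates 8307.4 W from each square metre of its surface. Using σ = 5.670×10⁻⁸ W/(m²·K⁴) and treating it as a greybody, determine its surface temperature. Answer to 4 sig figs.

I = εσT⁴, so T = (I/εσ)^(1/4) = (8307.4/(0.8843×5.670×10⁻⁸))^(1/4) = 638.0 K.

T ≈ 638.0 K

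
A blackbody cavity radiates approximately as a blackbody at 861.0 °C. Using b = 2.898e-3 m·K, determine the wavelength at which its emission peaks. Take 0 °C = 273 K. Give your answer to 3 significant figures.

T = 861.0 °C + 273 = 1134.0 K.
Wien's displacement law: λ_max = b/T = (2.898×10⁻³ m·K)/(1134.0 K) = 2.556×10⁻⁶ m.
That is 2.56×10³ nm, in the infrared range.

λ_max ≈ 2.56×10³ nm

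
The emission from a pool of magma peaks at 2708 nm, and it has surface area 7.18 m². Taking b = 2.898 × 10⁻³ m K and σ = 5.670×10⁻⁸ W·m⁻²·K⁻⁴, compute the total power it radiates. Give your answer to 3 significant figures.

Wien's law: T = b/λ_max = 2.898×10⁻³/2.708×10⁻⁶ = 1070.16 K.
Area A = 7.18 m².
Then P = σAT⁴ = 5.670×10⁻⁸×7.18×(1070.16)⁴ = 5.34×10⁵ W.

P ≈ 5.34×10⁵ W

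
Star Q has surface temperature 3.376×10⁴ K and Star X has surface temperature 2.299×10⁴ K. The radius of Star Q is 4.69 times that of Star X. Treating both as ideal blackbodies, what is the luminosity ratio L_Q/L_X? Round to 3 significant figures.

L ∝ R²T⁴, so L_Q/L_X = (R_Q/R_X)²(T_Q/T_X)⁴ = (4.69)² × (3.376×10⁴/2.299×10⁴)⁴ = 21.9961 × 4.65001 = 102.

L_Q/L_X ≈ 102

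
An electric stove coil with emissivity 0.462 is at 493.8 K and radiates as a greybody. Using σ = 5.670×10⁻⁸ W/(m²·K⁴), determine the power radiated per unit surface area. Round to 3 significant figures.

I ≈ 1.56×10³ W/m²

Stefan–Boltzmann: I = εσT⁴ = 0.462 × 5.670×10⁻⁸ × (493.8)⁴ = 1.56×10³ W/m².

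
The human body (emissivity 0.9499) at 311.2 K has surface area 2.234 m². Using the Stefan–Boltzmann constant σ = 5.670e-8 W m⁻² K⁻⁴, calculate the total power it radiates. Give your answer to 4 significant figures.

Area A = 2.234 m².
P = εσAT⁴ = 0.9499 × 5.670×10⁻⁸ × 2.234 × (311.2)⁴ = 1129 W.

P ≈ 1129 W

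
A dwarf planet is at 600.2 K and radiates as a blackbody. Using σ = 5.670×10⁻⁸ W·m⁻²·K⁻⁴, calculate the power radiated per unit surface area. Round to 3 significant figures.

I ≈ 7.36×10³ W/m²

Stefan–Boltzmann: I = σT⁴ = 5.670×10⁻⁸ × (600.2)⁴ = 7.36×10³ W/m².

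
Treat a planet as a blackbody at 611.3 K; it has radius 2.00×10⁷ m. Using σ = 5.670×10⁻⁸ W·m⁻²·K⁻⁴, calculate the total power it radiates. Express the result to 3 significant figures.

Surface area A = 4πR² = 4π(2.00×10⁷ m)² = 5.02655×10¹⁵ m².
P = σAT⁴ = 5.670×10⁻⁸ × 5.02655×10¹⁵ × (611.3)⁴ = 3.98×10¹⁹ W.

P ≈ 3.98×10¹⁹ W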